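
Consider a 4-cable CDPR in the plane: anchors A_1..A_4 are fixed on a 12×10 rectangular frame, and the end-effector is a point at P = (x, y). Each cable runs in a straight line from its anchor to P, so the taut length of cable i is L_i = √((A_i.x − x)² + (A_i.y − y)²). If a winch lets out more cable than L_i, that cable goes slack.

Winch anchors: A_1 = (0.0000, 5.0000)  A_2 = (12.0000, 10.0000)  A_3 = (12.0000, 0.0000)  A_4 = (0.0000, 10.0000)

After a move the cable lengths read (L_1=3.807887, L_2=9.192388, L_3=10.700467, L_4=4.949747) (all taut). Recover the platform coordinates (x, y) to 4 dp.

(3.5000, 6.5000)

circle eqns → linear via eq_j − eq_1; set k_j = A_j·A_j − L_j²
k_1 = 0.0000+25.0000−14.5000 = 10.5000
-24.0000·x − 10.0000·y = k_1−k_2 = -149.0000
-24.0000·x + 10.0000·y = k_1−k_3 = -19.0000
0.0000·x − 10.0000·y = k_1−k_4 = -65.0000
solve first two rows → x=3.5000, y=6.5000
check cable 4: ‖A_4−P‖² = 24.5000 ≈ L_4² = 24.5000 ✓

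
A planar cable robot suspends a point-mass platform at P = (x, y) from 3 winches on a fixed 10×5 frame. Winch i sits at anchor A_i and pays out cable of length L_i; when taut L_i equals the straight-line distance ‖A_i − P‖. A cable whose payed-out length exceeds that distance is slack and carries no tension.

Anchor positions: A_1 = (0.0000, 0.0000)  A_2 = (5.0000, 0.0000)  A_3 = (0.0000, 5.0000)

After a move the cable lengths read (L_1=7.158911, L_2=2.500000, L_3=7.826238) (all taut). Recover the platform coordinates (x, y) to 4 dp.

(7.0000, 1.5000)

expand ‖A_i−P‖²=L_i² and subtract eq 1 (c_i ≔ ‖A_i‖²−L_i²)
c_1 = 0.0000+0.0000−51.2500 = -51.2500
eq1−eq2 → [-10.0000  0.0000]·P = -70.0000
eq1−eq3 → [0.0000  -10.0000]·P = -15.0000
2×2 solve → P = (7.0000, 1.5000)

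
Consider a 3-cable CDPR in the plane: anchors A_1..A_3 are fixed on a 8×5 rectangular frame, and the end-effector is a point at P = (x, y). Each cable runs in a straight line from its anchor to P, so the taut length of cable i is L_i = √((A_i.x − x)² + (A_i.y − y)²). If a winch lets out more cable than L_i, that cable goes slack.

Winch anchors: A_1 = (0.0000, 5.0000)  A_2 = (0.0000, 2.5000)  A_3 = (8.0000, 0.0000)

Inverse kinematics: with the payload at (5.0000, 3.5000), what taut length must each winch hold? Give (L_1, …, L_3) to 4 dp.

L_1: Δ = A_1−P = (-5.0000, 1.5000) → ‖Δ‖ = √27.2500 = 5.2202
L_2: Δ = A_2−P = (-5.0000, -1.0000) → ‖Δ‖ = √26.0000 = 5.0990
L_3: Δ = A_3−P = (3.0000, -3.5000) → ‖Δ‖ = √21.2500 = 4.6098

(5.2202, 5.0990, 4.6098)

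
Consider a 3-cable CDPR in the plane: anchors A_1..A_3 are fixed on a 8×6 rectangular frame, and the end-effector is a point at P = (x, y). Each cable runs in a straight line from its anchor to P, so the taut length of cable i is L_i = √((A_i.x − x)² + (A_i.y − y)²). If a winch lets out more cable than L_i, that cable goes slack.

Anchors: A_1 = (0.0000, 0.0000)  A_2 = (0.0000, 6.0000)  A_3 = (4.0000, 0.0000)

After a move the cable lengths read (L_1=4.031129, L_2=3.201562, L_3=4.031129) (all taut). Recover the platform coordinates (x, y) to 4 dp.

expand ‖A_i−P‖²=L_i² and subtract eq 1 (c_i ≔ ‖A_i‖²−L_i²)
c_1 = 0.0000+0.0000−16.2500 = -16.2500
eq1−eq2 → [0.0000  -12.0000]·P = -42.0000
eq1−eq3 → [-8.0000  0.0000]·P = -16.0000
2×2 solve → P = (2.0000, 3.5000)

(2.0000, 3.5000)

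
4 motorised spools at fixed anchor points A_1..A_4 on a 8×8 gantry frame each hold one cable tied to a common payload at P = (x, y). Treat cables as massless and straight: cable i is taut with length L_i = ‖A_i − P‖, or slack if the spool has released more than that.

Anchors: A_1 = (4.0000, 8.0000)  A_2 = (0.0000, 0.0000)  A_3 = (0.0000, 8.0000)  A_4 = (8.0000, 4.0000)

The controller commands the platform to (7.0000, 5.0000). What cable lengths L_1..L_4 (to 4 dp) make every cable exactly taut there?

(4.2426, 8.6023, 7.6158, 1.4142)

L_1: Δ = A_1−P = (-3.0000, 3.0000) → ‖Δ‖ = √18.0000 = 4.2426
L_2: Δ = A_2−P = (-7.0000, -5.0000) → ‖Δ‖ = √74.0000 = 8.6023
L_3: Δ = A_3−P = (-7.0000, 3.0000) → ‖Δ‖ = √58.0000 = 7.6158
L_4: Δ = A_4−P = (1.0000, -1.0000) → ‖Δ‖ = √2.0000 = 1.4142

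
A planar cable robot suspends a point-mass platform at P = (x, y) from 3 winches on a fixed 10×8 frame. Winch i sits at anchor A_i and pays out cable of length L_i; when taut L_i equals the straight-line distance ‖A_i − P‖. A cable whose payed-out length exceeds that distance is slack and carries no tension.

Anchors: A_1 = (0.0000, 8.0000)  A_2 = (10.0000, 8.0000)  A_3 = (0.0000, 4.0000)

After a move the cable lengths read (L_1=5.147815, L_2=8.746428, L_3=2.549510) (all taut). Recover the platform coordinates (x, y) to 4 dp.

each cable: (A_i−P)·(A_i−P) = L_i²; let k_i = ‖A_i‖²−L_i²
k_1 = 0.0000+64.0000−26.5000 = 37.5000
row 1: -20.0000x + 0.0000y = -50.0000  (k_2=87.5000)
row 2: 0.0000x + 8.0000y = 28.0000  (k_3=9.5000)
Cramer on rows 1–2 → x = 2.5000, y = 3.5000

(2.5000, 3.5000)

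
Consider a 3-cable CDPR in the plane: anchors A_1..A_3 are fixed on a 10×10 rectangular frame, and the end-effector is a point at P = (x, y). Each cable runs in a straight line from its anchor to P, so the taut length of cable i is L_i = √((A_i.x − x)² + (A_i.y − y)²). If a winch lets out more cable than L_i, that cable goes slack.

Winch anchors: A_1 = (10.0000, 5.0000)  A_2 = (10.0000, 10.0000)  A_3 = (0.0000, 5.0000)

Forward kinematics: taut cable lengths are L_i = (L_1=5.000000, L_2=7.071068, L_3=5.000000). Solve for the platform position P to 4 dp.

each cable: (A_i−P)·(A_i−P) = L_i²; let k_i = ‖A_i‖²−L_i²
k_1 = 100.0000+25.0000−25.0000 = 100.0000
row 1: 0.0000x − 10.0000y = -50.0000  (k_2=150.0000)
row 2: 20.0000x + 0.0000y = 100.0000  (k_3=0.0000)
Cramer on rows 1–2 → x = 5.0000, y = 5.0000

(5.0000, 5.0000)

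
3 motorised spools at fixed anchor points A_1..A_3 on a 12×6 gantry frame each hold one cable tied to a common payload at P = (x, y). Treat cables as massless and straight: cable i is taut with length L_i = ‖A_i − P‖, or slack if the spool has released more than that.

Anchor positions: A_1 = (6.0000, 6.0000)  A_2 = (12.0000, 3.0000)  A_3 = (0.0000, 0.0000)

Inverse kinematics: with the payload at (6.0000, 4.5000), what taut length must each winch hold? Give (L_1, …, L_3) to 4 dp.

L_1: Δ = A_1−P = (0.0000, 1.5000) → ‖Δ‖ = √2.2500 = 1.5000
L_2: Δ = A_2−P = (6.0000, -1.5000) → ‖Δ‖ = √38.2500 = 6.1847
L_3: Δ = A_3−P = (-6.0000, -4.5000) → ‖Δ‖ = √56.2500 = 7.5000

(1.5000, 6.1847, 7.5000)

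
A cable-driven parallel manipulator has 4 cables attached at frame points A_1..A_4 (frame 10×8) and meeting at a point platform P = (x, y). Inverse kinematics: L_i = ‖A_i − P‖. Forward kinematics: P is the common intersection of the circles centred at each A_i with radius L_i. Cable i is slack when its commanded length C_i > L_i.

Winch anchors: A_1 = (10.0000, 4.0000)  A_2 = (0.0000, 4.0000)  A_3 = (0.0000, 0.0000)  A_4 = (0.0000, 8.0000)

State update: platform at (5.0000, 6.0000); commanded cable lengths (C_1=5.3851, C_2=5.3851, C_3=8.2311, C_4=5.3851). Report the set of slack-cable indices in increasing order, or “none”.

i=1: geometric 5.3852 vs commanded 5.3851 ⇒ taut
i=2: geometric 5.3852 vs commanded 5.3851 ⇒ taut
i=3: geometric 7.8102 vs commanded 8.2311 ⇒ slack
i=4: geometric 5.3852 vs commanded 5.3851 ⇒ taut

3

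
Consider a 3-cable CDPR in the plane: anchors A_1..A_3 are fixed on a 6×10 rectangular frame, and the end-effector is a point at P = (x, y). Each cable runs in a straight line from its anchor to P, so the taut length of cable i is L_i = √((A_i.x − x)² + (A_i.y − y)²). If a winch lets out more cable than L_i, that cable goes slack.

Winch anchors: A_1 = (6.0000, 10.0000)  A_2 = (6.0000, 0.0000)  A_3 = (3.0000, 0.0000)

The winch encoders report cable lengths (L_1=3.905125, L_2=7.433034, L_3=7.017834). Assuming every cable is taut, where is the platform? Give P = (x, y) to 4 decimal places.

expand ‖A_i−P‖²=L_i² and subtract eq 1 (c_i ≔ ‖A_i‖²−L_i²)
c_1 = 36.0000+100.0000−15.2500 = 120.7500
eq1−eq2 → [0.0000  20.0000]·P = 140.0000
eq1−eq3 → [6.0000  20.0000]·P = 161.0000
2×2 solve → P = (3.5000, 7.0000)

(3.5000, 7.0000)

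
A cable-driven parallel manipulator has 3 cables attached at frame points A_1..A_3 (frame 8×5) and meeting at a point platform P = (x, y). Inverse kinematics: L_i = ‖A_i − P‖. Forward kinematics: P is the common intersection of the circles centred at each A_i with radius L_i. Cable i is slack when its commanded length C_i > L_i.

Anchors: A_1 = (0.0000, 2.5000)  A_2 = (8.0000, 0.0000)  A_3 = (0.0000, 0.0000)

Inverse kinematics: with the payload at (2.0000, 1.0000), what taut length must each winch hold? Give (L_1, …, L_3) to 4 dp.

(2.5000, 6.0828, 2.2361)

L_1: Δ = A_1−P = (-2.0000, 1.5000) → ‖Δ‖ = √6.2500 = 2.5000
L_2: Δ = A_2−P = (6.0000, -1.0000) → ‖Δ‖ = √37.0000 = 6.0828
L_3: Δ = A_3−P = (-2.0000, -1.0000) → ‖Δ‖ = √5.0000 = 2.2361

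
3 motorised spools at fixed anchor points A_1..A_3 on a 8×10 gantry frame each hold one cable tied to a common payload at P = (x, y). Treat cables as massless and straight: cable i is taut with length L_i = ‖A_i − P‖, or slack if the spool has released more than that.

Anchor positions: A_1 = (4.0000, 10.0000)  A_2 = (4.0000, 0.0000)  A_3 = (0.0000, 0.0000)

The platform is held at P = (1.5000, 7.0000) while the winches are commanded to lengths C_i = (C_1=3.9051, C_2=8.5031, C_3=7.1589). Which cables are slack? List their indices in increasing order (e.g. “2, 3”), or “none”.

2

i=1: geometric 3.9051 vs commanded 3.9051 ⇒ taut
i=2: geometric 7.4330 vs commanded 8.5031 ⇒ slack
i=3: geometric 7.1589 vs commanded 7.1589 ⇒ taut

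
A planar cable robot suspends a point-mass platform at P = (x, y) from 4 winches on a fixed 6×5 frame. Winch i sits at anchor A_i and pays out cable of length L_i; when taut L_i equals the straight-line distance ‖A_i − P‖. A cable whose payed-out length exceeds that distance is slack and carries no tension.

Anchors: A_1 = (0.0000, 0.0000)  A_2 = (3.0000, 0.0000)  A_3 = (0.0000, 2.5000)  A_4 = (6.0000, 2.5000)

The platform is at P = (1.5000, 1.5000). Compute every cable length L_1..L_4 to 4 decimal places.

(2.1213, 2.1213, 1.8028, 4.6098)

L_1: Δ = A_1−P = (-1.5000, -1.5000) → ‖Δ‖ = √4.5000 = 2.1213
L_2: Δ = A_2−P = (1.5000, -1.5000) → ‖Δ‖ = √4.5000 = 2.1213
L_3: Δ = A_3−P = (-1.5000, 1.0000) → ‖Δ‖ = √3.2500 = 1.8028
L_4: Δ = A_4−P = (4.5000, 1.0000) → ‖Δ‖ = √21.2500 = 4.6098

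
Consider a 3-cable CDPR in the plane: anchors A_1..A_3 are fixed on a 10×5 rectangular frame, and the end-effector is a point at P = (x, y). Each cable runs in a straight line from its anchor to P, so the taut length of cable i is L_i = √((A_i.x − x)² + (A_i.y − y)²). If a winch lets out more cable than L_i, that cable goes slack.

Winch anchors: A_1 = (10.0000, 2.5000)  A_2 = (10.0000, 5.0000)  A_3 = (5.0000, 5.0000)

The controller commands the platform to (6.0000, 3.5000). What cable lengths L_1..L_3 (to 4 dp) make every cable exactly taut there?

(4.1231, 4.2720, 1.8028)

cable 1: Δx=4.0000, Δy=-1.0000; L_1 = √(Δx²+Δy²) = 4.1231
cable 2: Δx=4.0000, Δy=1.5000; L_2 = √(Δx²+Δy²) = 4.2720
cable 3: Δx=-1.0000, Δy=1.5000; L_3 = √(Δx²+Δy²) = 1.8028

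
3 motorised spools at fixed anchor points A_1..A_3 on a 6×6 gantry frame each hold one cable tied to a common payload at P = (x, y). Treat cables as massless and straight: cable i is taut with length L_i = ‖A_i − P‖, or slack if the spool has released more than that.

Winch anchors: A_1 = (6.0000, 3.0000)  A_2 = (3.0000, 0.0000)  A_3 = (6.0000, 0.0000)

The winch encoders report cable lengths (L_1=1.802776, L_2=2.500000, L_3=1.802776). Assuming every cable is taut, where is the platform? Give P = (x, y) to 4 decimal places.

(5.0000, 1.5000)

each cable: (A_i−P)·(A_i−P) = L_i²; let k_i = ‖A_i‖²−L_i²
k_1 = 36.0000+9.0000−3.2500 = 41.7500
row 1: 6.0000x + 6.0000y = 39.0000  (k_2=2.7500)
row 2: 0.0000x + 6.0000y = 9.0000  (k_3=32.7500)
Cramer on rows 1–2 → x = 5.0000, y = 1.5000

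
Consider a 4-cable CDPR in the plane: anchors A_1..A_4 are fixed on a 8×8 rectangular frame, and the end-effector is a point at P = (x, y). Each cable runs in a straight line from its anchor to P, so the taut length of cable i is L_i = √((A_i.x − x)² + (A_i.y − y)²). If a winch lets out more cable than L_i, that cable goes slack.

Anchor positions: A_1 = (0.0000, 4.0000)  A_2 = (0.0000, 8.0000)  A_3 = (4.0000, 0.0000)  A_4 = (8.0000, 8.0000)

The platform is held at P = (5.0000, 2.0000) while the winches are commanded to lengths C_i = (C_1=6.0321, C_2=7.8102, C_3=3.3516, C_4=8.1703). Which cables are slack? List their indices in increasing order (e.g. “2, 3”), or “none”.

cable 1: L_1 = ‖A_1−P‖ = 5.3852;  C_1 = 6.0321 → slack
cable 2: L_2 = ‖A_2−P‖ = 7.8102;  C_2 = 7.8102 → taut
cable 3: L_3 = ‖A_3−P‖ = 2.2361;  C_3 = 3.3516 → slack
cable 4: L_4 = ‖A_4−P‖ = 6.7082;  C_4 = 8.1703 → slack

1, 3, 4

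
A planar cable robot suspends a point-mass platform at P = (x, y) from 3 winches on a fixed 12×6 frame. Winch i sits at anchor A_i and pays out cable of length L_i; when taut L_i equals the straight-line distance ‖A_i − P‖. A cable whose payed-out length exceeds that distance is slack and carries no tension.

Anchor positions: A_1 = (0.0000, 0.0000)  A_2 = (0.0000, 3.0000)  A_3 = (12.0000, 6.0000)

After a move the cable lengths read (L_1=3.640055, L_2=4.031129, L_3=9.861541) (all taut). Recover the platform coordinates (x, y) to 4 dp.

each cable: (A_i−P)·(A_i−P) = L_i²; let c_i = ‖A_i‖²−L_i²
c_1 = 0.0000+0.0000−13.2500 = -13.2500
row 1: 0.0000x − 6.0000y = -6.0000  (c_2=-7.2500)
row 2: -24.0000x − 12.0000y = -96.0000  (c_3=82.7500)
Cramer on rows 1–2 → x = 3.5000, y = 1.0000

(3.5000, 1.0000)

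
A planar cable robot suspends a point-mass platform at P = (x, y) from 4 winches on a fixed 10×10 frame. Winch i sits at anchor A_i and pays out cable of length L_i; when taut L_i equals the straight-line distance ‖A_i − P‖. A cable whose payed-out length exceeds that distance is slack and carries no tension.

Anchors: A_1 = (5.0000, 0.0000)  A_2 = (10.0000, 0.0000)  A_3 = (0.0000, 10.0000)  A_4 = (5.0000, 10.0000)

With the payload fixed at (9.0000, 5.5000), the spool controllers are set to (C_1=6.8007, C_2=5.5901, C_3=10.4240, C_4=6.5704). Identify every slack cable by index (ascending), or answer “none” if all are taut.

3, 4

i=1: geometric 6.8007 vs commanded 6.8007 ⇒ taut
i=2: geometric 5.5902 vs commanded 5.5901 ⇒ taut
i=3: geometric 10.0623 vs commanded 10.4240 ⇒ slack
i=4: geometric 6.0208 vs commanded 6.5704 ⇒ slack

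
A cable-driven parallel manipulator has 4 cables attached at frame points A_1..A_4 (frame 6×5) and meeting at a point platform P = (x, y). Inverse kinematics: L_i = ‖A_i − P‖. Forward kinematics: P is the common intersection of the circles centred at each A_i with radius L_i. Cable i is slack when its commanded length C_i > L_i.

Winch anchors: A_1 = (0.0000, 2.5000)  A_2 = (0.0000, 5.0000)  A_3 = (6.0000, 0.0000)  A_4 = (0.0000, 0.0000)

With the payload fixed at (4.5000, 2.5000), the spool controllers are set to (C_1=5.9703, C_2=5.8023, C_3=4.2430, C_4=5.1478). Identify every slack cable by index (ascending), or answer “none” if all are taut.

cable 1: L_1 = ‖A_1−P‖ = 4.5000;  C_1 = 5.9703 → slack
cable 2: L_2 = ‖A_2−P‖ = 5.1478;  C_2 = 5.8023 → slack
cable 3: L_3 = ‖A_3−P‖ = 2.9155;  C_3 = 4.2430 → slack
cable 4: L_4 = ‖A_4−P‖ = 5.1478;  C_4 = 5.1478 → taut

1, 2, 3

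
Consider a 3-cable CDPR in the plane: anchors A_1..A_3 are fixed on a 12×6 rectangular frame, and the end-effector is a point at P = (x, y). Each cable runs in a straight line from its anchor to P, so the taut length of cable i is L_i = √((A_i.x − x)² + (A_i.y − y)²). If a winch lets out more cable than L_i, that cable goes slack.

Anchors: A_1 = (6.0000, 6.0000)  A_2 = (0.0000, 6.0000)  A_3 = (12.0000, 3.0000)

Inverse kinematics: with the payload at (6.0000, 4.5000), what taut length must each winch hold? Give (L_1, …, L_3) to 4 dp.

cable 1: Δx=0.0000, Δy=1.5000; L_1 = √(Δx²+Δy²) = 1.5000
cable 2: Δx=-6.0000, Δy=1.5000; L_2 = √(Δx²+Δy²) = 6.1847
cable 3: Δx=6.0000, Δy=-1.5000; L_3 = √(Δx²+Δy²) = 6.1847

(1.5000, 6.1847, 6.1847)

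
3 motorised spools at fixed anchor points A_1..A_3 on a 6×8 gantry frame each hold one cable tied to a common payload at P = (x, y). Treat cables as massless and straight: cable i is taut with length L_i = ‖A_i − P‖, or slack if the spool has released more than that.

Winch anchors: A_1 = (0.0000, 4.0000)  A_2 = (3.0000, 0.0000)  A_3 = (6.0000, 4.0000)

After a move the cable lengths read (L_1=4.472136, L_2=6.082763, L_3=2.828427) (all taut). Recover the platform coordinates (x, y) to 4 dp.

each cable: (A_i−P)·(A_i−P) = L_i²; let c_i = ‖A_i‖²−L_i²
c_1 = 0.0000+16.0000−20.0000 = -4.0000
row 1: -6.0000x + 8.0000y = 24.0000  (c_2=-28.0000)
row 2: -12.0000x + 0.0000y = -48.0000  (c_3=44.0000)
Cramer on rows 1–2 → x = 4.0000, y = 6.0000

(4.0000, 6.0000)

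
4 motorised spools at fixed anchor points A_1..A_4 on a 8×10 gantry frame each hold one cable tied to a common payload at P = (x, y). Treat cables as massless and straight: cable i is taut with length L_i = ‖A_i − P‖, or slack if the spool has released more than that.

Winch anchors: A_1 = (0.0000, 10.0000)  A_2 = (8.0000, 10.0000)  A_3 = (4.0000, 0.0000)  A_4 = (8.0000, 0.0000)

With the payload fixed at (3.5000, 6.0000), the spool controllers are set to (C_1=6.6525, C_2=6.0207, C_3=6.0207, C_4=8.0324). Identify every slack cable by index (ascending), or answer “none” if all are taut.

1, 4

cable 1: √((-3.5000)²+(4.0000)²)=5.3151, C_1=6.6525: slack
cable 2: √((4.5000)²+(4.0000)²)=6.0208, C_2=6.0207: taut
cable 3: √((0.5000)²+(-6.0000)²)=6.0208, C_3=6.0207: taut
cable 4: √((4.5000)²+(-6.0000)²)=7.5000, C_4=8.0324: slack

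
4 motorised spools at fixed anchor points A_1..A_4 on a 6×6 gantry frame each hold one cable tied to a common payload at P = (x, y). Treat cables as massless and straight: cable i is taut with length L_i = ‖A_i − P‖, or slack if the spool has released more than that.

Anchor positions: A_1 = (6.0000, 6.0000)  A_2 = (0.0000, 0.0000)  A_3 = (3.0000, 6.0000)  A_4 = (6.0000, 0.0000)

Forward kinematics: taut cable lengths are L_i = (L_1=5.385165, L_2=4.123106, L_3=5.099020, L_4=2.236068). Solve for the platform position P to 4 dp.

expand ‖A_i−P‖²=L_i² and subtract eq 1 (q_i ≔ ‖A_i‖²−L_i²)
q_1 = 36.0000+36.0000−29.0000 = 43.0000
eq1−eq2 → [12.0000  12.0000]·P = 60.0000
eq1−eq3 → [6.0000  0.0000]·P = 24.0000
eq1−eq4 → [0.0000  12.0000]·P = 12.0000
2×2 solve → P = (4.0000, 1.0000)
check cable 4: ‖A_4−P‖² = 5.0000 ≈ L_4² = 5.0000 ✓

(4.0000, 1.0000)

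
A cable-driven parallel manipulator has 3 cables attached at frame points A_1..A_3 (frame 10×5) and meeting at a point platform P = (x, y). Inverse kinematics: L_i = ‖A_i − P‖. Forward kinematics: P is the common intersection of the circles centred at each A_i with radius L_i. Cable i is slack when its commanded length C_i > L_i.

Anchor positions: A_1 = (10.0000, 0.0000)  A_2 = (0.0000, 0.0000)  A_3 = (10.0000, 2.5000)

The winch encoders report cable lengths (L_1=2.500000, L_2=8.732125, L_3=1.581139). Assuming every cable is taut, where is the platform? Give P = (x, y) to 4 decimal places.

(8.5000, 2.0000)

each cable: (A_i−P)·(A_i−P) = L_i²; let k_i = ‖A_i‖²−L_i²
k_1 = 100.0000+0.0000−6.2500 = 93.7500
row 1: 20.0000x + 0.0000y = 170.0000  (k_2=-76.2500)
row 2: 0.0000x − 5.0000y = -10.0000  (k_3=103.7500)
Cramer on rows 1–2 → x = 8.5000, y = 2.0000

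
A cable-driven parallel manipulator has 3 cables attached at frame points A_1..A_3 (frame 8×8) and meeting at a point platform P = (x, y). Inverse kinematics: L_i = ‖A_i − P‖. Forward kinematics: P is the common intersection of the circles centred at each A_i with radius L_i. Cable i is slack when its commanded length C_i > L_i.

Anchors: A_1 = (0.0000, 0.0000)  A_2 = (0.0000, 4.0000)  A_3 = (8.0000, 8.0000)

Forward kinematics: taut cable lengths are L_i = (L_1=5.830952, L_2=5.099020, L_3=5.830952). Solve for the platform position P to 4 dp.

(5.0000, 3.0000)

circle eqns → linear via eq_j − eq_1; set k_j = A_j·A_j − L_j²
k_1 = 0.0000+0.0000−34.0000 = -34.0000
0.0000·x − 8.0000·y = k_1−k_2 = -24.0000
-16.0000·x − 16.0000·y = k_1−k_3 = -128.0000
solve first two rows → x=5.0000, y=3.0000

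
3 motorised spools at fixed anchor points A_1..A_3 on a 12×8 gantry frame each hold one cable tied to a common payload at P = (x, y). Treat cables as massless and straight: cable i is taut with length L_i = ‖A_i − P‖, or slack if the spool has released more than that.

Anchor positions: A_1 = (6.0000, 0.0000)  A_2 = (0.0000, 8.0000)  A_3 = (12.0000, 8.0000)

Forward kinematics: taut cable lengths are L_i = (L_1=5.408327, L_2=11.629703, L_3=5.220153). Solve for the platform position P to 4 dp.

(10.5000, 3.0000)

each cable: (A_i−P)·(A_i−P) = L_i²; let q_i = ‖A_i‖²−L_i²
q_1 = 36.0000+0.0000−29.2500 = 6.7500
row 1: 12.0000x − 16.0000y = 78.0000  (q_2=-71.2500)
row 2: -12.0000x − 16.0000y = -174.0000  (q_3=180.7500)
Cramer on rows 1–2 → x = 10.5000, y = 3.0000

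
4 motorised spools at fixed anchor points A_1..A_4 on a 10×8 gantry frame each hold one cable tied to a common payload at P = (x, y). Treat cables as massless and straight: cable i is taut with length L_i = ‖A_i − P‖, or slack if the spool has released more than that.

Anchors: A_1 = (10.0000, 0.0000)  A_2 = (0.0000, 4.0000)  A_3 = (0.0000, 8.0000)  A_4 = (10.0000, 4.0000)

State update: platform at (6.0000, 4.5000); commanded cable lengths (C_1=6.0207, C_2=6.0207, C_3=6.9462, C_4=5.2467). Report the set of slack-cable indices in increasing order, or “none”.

4

i=1: geometric 6.0208 vs commanded 6.0207 ⇒ taut
i=2: geometric 6.0208 vs commanded 6.0207 ⇒ taut
i=3: geometric 6.9462 vs commanded 6.9462 ⇒ taut
i=4: geometric 4.0311 vs commanded 5.2467 ⇒ slack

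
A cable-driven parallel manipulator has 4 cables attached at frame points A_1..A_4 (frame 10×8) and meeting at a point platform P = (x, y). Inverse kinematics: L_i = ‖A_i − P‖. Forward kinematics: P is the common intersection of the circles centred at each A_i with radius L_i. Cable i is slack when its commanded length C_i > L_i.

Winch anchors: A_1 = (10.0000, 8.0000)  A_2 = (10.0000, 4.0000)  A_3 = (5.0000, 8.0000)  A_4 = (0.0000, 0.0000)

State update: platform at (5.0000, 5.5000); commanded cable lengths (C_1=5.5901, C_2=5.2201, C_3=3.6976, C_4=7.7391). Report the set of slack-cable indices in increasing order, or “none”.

cable 1: L_1 = ‖A_1−P‖ = 5.5902;  C_1 = 5.5901 → taut
cable 2: L_2 = ‖A_2−P‖ = 5.2202;  C_2 = 5.2201 → taut
cable 3: L_3 = ‖A_3−P‖ = 2.5000;  C_3 = 3.6976 → slack
cable 4: L_4 = ‖A_4−P‖ = 7.4330;  C_4 = 7.7391 → slack

3, 4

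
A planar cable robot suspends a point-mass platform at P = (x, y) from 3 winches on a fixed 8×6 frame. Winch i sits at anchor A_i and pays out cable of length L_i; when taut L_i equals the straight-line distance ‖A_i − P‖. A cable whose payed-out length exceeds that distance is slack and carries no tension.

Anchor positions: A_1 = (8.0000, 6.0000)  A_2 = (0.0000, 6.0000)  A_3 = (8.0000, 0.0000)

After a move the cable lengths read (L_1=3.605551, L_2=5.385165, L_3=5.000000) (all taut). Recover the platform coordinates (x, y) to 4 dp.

expand ‖A_i−P‖²=L_i² and subtract eq 1 (q_i ≔ ‖A_i‖²−L_i²)
q_1 = 64.0000+36.0000−13.0000 = 87.0000
eq1−eq2 → [16.0000  0.0000]·P = 80.0000
eq1−eq3 → [0.0000  12.0000]·P = 48.0000
2×2 solve → P = (5.0000, 4.0000)

(5.0000, 4.0000)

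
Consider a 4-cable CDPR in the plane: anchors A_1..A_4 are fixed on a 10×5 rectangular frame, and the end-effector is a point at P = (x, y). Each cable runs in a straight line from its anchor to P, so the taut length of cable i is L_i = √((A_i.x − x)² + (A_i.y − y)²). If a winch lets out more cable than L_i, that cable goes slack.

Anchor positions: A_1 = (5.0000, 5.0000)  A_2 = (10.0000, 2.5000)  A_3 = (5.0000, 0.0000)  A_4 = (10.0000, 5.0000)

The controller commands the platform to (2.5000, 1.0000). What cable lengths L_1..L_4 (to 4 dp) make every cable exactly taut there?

cable 1: Δx=2.5000, Δy=4.0000; L_1 = √(Δx²+Δy²) = 4.7170
cable 2: Δx=7.5000, Δy=1.5000; L_2 = √(Δx²+Δy²) = 7.6485
cable 3: Δx=2.5000, Δy=-1.0000; L_3 = √(Δx²+Δy²) = 2.6926
cable 4: Δx=7.5000, Δy=4.0000; L_4 = √(Δx²+Δy²) = 8.5000

(4.7170, 7.6485, 2.6926, 8.5000)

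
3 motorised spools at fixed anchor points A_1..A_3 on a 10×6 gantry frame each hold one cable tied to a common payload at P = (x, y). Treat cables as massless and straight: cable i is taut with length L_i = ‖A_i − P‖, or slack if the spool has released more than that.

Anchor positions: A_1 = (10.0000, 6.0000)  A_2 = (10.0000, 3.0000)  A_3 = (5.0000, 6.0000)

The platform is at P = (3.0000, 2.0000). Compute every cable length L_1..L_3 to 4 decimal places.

(8.0623, 7.0711, 4.4721)

cable 1: Δx=7.0000, Δy=4.0000; L_1 = √(Δx²+Δy²) = 8.0623
cable 2: Δx=7.0000, Δy=1.0000; L_2 = √(Δx²+Δy²) = 7.0711
cable 3: Δx=2.0000, Δy=4.0000; L_3 = √(Δx²+Δy²) = 4.4721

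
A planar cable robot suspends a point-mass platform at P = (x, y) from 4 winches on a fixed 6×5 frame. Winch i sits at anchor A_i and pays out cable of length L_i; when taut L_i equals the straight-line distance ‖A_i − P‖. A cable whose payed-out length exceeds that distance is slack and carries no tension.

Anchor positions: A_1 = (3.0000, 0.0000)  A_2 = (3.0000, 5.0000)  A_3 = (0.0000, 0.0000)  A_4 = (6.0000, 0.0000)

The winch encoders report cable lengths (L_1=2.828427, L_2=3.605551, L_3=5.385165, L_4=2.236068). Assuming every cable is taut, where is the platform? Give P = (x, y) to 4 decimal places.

(5.0000, 2.0000)

expand ‖A_i−P‖²=L_i² and subtract eq 1 (c_i ≔ ‖A_i‖²−L_i²)
c_1 = 9.0000+0.0000−8.0000 = 1.0000
eq1−eq2 → [0.0000  -10.0000]·P = -20.0000
eq1−eq3 → [6.0000  0.0000]·P = 30.0000
eq1−eq4 → [-6.0000  0.0000]·P = -30.0000
2×2 solve → P = (5.0000, 2.0000)
check cable 4: ‖A_4−P‖² = 5.0000 ≈ L_4² = 5.0000 ✓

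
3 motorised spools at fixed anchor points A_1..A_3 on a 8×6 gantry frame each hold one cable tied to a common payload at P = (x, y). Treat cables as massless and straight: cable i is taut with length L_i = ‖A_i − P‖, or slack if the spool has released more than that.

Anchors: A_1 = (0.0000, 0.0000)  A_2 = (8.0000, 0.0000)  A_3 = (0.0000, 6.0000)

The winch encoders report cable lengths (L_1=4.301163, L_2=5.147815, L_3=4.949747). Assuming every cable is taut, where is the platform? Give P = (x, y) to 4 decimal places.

circle eqns → linear via eq_j − eq_1; set q_j = A_j·A_j − L_j²
q_1 = 0.0000+0.0000−18.5000 = -18.5000
-16.0000·x + 0.0000·y = q_1−q_2 = -56.0000
0.0000·x − 12.0000·y = q_1−q_3 = -30.0000
solve first two rows → x=3.5000, y=2.5000

(3.5000, 2.5000)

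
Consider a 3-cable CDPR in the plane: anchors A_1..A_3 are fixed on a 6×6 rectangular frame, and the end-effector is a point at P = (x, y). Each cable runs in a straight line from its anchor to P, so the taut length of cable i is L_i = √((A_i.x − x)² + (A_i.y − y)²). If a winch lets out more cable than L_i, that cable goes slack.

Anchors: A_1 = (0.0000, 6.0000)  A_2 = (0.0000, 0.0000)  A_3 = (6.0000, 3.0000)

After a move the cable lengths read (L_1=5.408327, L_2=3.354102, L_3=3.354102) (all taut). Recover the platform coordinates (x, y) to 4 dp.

circle eqns → linear via eq_j − eq_1; set c_j = A_j·A_j − L_j²
c_1 = 0.0000+36.0000−29.2500 = 6.7500
0.0000·x + 12.0000·y = c_1−c_2 = 18.0000
-12.0000·x + 6.0000·y = c_1−c_3 = -27.0000
solve first two rows → x=3.0000, y=1.5000

(3.0000, 1.5000)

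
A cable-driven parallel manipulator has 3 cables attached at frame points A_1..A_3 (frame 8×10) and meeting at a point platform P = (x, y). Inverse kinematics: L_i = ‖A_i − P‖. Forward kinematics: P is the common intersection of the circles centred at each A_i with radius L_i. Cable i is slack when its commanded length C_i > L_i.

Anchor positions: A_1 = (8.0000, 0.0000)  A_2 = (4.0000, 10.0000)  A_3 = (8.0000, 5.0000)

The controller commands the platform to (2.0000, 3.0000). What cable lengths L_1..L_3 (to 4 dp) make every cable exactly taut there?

(6.7082, 7.2801, 6.3246)

cable 1: Δx=6.0000, Δy=-3.0000; L_1 = √(Δx²+Δy²) = 6.7082
cable 2: Δx=2.0000, Δy=7.0000; L_2 = √(Δx²+Δy²) = 7.2801
cable 3: Δx=6.0000, Δy=2.0000; L_3 = √(Δx²+Δy²) = 6.3246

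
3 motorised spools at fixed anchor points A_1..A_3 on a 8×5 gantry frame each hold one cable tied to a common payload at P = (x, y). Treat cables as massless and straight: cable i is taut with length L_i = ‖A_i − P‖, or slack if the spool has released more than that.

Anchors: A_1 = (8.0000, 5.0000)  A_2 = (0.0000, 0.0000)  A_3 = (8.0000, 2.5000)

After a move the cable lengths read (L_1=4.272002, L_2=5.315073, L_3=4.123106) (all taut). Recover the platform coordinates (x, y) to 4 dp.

(4.0000, 3.5000)

circle eqns → linear via eq_j − eq_1; set k_j = A_j·A_j − L_j²
k_1 = 64.0000+25.0000−18.2500 = 70.7500
16.0000·x + 10.0000·y = k_1−k_2 = 99.0000
0.0000·x + 5.0000·y = k_1−k_3 = 17.5000
solve first two rows → x=4.0000, y=3.5000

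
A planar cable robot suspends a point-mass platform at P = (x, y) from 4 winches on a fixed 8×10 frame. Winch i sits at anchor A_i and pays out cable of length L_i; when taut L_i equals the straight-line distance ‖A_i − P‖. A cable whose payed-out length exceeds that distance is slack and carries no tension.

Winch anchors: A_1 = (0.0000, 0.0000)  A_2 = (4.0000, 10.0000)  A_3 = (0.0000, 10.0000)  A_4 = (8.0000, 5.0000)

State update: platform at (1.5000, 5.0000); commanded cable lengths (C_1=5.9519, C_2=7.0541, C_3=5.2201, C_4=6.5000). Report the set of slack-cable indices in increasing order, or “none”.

cable 1: √((-1.5000)²+(-5.0000)²)=5.2202, C_1=5.9519: slack
cable 2: √((2.5000)²+(5.0000)²)=5.5902, C_2=7.0541: slack
cable 3: √((-1.5000)²+(5.0000)²)=5.2202, C_3=5.2201: taut
cable 4: √((6.5000)²+(0.0000)²)=6.5000, C_4=6.5000: taut

1, 2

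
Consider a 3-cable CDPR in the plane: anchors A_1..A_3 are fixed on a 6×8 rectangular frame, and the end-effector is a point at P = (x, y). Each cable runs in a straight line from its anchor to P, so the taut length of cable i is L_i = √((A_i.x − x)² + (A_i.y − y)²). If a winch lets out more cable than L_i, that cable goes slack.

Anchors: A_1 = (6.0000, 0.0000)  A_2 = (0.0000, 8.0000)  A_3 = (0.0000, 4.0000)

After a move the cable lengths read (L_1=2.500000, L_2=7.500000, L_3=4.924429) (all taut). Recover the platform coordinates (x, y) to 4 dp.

expand ‖A_i−P‖²=L_i² and subtract eq 1 (c_i ≔ ‖A_i‖²−L_i²)
c_1 = 36.0000+0.0000−6.2500 = 29.7500
eq1−eq2 → [12.0000  -16.0000]·P = 22.0000
eq1−eq3 → [12.0000  -8.0000]·P = 38.0000
2×2 solve → P = (4.5000, 2.0000)

(4.5000, 2.0000)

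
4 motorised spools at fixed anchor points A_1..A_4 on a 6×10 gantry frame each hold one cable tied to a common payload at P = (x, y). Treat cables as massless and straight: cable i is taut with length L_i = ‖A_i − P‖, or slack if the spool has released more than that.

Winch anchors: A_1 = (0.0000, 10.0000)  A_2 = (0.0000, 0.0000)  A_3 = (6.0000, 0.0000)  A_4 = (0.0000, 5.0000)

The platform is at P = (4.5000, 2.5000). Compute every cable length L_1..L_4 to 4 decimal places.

cable 1: Δx=-4.5000, Δy=7.5000; L_1 = √(Δx²+Δy²) = 8.7464
cable 2: Δx=-4.5000, Δy=-2.5000; L_2 = √(Δx²+Δy²) = 5.1478
cable 3: Δx=1.5000, Δy=-2.5000; L_3 = √(Δx²+Δy²) = 2.9155
cable 4: Δx=-4.5000, Δy=2.5000; L_4 = √(Δx²+Δy²) = 5.1478

(8.7464, 5.1478, 2.9155, 5.1478)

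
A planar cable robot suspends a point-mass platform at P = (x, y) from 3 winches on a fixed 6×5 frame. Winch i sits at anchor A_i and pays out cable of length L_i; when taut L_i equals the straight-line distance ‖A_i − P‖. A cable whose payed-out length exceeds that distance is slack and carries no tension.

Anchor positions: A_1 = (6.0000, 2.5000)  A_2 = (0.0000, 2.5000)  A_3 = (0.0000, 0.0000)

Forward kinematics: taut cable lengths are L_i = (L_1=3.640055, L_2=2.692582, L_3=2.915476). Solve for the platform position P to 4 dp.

(2.5000, 1.5000)

expand ‖A_i−P‖²=L_i² and subtract eq 1 (k_i ≔ ‖A_i‖²−L_i²)
k_1 = 36.0000+6.2500−13.2500 = 29.0000
eq1−eq2 → [12.0000  0.0000]·P = 30.0000
eq1−eq3 → [12.0000  5.0000]·P = 37.5000
2×2 solve → P = (2.5000, 1.5000)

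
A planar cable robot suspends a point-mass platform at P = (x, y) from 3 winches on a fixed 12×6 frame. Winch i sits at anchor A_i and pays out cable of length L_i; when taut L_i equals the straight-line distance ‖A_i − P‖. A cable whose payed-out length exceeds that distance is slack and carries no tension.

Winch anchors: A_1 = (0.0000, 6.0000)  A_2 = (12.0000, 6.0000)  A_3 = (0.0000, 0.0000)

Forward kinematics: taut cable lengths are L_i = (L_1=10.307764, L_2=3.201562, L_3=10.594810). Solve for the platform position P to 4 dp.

each cable: (A_i−P)·(A_i−P) = L_i²; let q_i = ‖A_i‖²−L_i²
q_1 = 0.0000+36.0000−106.2500 = -70.2500
row 1: -24.0000x + 0.0000y = -240.0000  (q_2=169.7500)
row 2: 0.0000x + 12.0000y = 42.0000  (q_3=-112.2500)
Cramer on rows 1–2 → x = 10.0000, y = 3.5000

(10.0000, 3.5000)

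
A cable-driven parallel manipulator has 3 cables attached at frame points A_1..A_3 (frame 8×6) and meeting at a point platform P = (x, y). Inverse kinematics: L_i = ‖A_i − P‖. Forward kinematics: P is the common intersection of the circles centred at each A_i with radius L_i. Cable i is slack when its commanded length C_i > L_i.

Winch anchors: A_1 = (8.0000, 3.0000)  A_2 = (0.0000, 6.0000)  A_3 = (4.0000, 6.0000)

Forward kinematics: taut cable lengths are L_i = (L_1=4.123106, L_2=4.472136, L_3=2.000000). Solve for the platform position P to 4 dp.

circle eqns → linear via eq_j − eq_1; set k_j = A_j·A_j − L_j²
k_1 = 64.0000+9.0000−17.0000 = 56.0000
16.0000·x − 6.0000·y = k_1−k_2 = 40.0000
8.0000·x − 6.0000·y = k_1−k_3 = 8.0000
solve first two rows → x=4.0000, y=4.0000

(4.0000, 4.0000)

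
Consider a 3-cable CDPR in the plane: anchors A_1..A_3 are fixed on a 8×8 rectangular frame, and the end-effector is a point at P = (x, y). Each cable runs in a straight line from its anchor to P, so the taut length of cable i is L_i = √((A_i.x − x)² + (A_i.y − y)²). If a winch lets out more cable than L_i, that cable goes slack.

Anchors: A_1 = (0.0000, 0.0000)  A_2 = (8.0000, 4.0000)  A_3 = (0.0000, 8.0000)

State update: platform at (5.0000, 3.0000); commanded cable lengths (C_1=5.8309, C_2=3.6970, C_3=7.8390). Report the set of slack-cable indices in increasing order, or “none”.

2, 3

cable 1: √((-5.0000)²+(-3.0000)²)=5.8310, C_1=5.8309: taut
cable 2: √((3.0000)²+(1.0000)²)=3.1623, C_2=3.6970: slack
cable 3: √((-5.0000)²+(5.0000)²)=7.0711, C_3=7.8390: slack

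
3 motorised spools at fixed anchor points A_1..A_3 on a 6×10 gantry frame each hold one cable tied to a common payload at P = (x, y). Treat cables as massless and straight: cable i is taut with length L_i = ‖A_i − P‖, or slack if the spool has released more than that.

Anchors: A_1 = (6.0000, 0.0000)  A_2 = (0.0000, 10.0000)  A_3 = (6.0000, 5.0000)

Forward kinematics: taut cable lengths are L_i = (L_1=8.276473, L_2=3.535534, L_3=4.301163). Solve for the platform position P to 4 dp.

(2.5000, 7.5000)

each cable: (A_i−P)·(A_i−P) = L_i²; let k_i = ‖A_i‖²−L_i²
k_1 = 36.0000+0.0000−68.5000 = -32.5000
row 1: 12.0000x − 20.0000y = -120.0000  (k_2=87.5000)
row 2: 0.0000x − 10.0000y = -75.0000  (k_3=42.5000)
Cramer on rows 1–2 → x = 2.5000, y = 7.5000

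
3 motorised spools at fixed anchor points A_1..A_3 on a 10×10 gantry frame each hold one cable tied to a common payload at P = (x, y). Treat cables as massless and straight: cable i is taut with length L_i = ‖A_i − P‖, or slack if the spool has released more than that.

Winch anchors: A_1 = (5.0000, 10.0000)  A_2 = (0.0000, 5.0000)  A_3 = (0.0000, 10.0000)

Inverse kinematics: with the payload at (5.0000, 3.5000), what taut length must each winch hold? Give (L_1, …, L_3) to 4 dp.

(6.5000, 5.2202, 8.2006)

L_1: Δ = A_1−P = (0.0000, 6.5000) → ‖Δ‖ = √42.2500 = 6.5000
L_2: Δ = A_2−P = (-5.0000, 1.5000) → ‖Δ‖ = √27.2500 = 5.2202
L_3: Δ = A_3−P = (-5.0000, 6.5000) → ‖Δ‖ = √67.2500 = 8.2006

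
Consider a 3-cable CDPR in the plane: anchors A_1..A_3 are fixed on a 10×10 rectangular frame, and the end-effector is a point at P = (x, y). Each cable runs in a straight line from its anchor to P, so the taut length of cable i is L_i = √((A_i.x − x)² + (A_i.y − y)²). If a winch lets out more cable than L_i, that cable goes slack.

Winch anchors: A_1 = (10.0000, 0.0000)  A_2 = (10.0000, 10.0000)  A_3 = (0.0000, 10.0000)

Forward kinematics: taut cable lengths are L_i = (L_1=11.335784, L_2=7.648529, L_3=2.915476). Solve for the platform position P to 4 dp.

circle eqns → linear via eq_j − eq_1; set q_j = A_j·A_j − L_j²
q_1 = 100.0000+0.0000−128.5000 = -28.5000
0.0000·x − 20.0000·y = q_1−q_2 = -170.0000
20.0000·x − 20.0000·y = q_1−q_3 = -120.0000
solve first two rows → x=2.5000, y=8.5000

(2.5000, 8.5000)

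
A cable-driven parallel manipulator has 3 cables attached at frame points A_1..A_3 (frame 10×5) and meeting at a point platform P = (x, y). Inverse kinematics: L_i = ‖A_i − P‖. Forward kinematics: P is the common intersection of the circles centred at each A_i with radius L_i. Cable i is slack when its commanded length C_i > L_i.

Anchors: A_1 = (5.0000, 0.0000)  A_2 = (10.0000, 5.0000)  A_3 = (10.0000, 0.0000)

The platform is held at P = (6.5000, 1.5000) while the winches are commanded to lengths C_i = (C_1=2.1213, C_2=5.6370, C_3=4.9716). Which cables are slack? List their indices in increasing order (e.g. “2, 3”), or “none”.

cable 1: L_1 = ‖A_1−P‖ = 2.1213;  C_1 = 2.1213 → taut
cable 2: L_2 = ‖A_2−P‖ = 4.9497;  C_2 = 5.6370 → slack
cable 3: L_3 = ‖A_3−P‖ = 3.8079;  C_3 = 4.9716 → slack

2, 3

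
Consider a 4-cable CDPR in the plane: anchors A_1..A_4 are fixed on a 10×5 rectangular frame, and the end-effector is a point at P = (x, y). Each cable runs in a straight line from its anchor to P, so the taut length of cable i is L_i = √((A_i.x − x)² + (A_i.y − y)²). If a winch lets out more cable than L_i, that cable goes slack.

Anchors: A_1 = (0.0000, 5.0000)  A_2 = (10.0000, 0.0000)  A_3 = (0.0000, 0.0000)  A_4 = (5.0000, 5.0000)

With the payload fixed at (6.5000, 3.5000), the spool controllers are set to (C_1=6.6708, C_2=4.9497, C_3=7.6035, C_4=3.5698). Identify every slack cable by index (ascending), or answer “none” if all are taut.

cable 1: L_1 = ‖A_1−P‖ = 6.6708;  C_1 = 6.6708 → taut
cable 2: L_2 = ‖A_2−P‖ = 4.9497;  C_2 = 4.9497 → taut
cable 3: L_3 = ‖A_3−P‖ = 7.3824;  C_3 = 7.6035 → slack
cable 4: L_4 = ‖A_4−P‖ = 2.1213;  C_4 = 3.5698 → slack

3, 4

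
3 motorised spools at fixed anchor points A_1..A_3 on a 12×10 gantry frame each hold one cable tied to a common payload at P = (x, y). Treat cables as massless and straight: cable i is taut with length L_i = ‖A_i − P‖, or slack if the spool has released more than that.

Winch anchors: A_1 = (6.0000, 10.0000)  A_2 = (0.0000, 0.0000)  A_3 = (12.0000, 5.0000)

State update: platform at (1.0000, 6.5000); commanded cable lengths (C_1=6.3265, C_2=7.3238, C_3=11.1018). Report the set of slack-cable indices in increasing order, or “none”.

cable 1: √((5.0000)²+(3.5000)²)=6.1033, C_1=6.3265: slack
cable 2: √((-1.0000)²+(-6.5000)²)=6.5765, C_2=7.3238: slack
cable 3: √((11.0000)²+(-1.5000)²)=11.1018, C_3=11.1018: taut

1, 2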